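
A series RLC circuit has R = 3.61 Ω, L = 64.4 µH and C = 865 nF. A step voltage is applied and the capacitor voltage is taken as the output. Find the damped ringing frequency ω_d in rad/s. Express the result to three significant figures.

ω_d ≈ 131000 rad/s

For a series RLC circuit (capacitor voltage as output), ω_n = 1/√(LC) = 1/√(64.4 µH · 865 nF) = 134000 rad/s.
ζ = (R/2)·√(C/L) = (3.61/2)·√(865 nF/64.4 µH) = 0.209.
ω_d = ω_n√(1−ζ²) = 131000 rad/s.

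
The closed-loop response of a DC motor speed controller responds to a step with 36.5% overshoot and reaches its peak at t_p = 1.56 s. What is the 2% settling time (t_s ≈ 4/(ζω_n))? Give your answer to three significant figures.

t_s ≈ 6.19 s

ζ from %OS: ζ = |ln 0.365|/√(π²+ln²0.365) = 0.305.
t_p = π/ω_d ⇒ ω_d = 2.01 rad/s; then ω_n = ω_d/√(1−ζ²) = 2.11 rad/s.
t_s ≈ 4/(ζω_n) = 4/(0.305·2.11) = 6.19 s.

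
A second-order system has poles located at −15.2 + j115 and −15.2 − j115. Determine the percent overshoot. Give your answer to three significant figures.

With σ = 15.2, ω_d = 115: ω_n = √(σ²+ω_d²) = 116 rad/s, ζ = σ/ω_n = 0.131.
Overshoot: exp(−π·0.131/√(1−0.131²)) = 0.660, i.e. 66.0%.

%OS ≈ 66.0%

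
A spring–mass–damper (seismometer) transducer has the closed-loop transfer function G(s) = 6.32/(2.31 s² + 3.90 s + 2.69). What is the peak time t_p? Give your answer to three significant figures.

t_p ≈ 4.67 s

Dividing through by 2.31: denominator becomes s² + 1.688 s + 1.165.
So ω_n = √1.165 = 1.08 rad/s and ζ = 1.688/(2·1.08) = 0.782.
ω_d = 1.08·√(1 − 0.782²) = 0.672 rad/s. t_p = π/ω_d = 4.67 s.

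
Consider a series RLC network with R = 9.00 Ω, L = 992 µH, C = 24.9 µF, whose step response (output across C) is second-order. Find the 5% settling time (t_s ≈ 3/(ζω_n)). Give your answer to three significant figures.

For a series RLC circuit (capacitor voltage as output), ω_n = 1/√(LC) = 1/√(992 µH · 24.9 µF) = 6360 rad/s.
ζ = (R/2)·√(C/L) = (9.00/2)·√(24.9 µF/992 µH) = 0.713.
t_s ≈ 3/(ζω_n) = 0.000661 s.

t_s ≈ 0.000661 s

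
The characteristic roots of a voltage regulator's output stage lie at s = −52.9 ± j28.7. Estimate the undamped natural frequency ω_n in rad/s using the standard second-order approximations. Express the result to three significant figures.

ω_n ≈ 60.2 rad/s

The poles are at −σ ± jω_d with σ = 52.9 and ω_d = 28.7, so ω_n = √(σ²+ω_d²) = 60.2 rad/s and ζ = σ/ω_n = 0.879.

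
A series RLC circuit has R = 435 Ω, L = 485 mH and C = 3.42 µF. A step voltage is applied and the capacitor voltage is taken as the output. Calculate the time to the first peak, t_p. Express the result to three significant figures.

t_p ≈ 0.00496 s

For a series RLC circuit (capacitor voltage as output), ω_n = 1/√(LC) = 1/√(485 mH · 3.42 µF) = 776 rad/s.
ζ = (R/2)·√(C/L) = (435/2)·√(3.42 µF/485 mH) = 0.578.
ω_d = ω_n√(1−ζ²) = 634 rad/s. t_p = π/ω_d = 0.00496 s.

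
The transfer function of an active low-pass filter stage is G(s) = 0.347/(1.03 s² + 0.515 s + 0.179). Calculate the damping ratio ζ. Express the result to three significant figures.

Dividing through by 1.03: denominator becomes s² + 0.5000 s + 0.1738.
So ω_n = √0.1738 = 0.417 rad/s and ζ = 0.5000/(2·0.417) = 0.600.

ζ ≈ 0.600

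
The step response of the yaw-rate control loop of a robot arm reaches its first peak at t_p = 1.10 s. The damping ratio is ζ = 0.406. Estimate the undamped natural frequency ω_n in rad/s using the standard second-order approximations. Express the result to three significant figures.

Peak time t_p = π/ω_d, so ω_d = π/t_p = π/1.10 = 2.86 rad/s.
ω_n = ω_d/√(1−ζ²) = 2.86/√0.835 = 3.13 rad/s.

ω_n ≈ 3.13 rad/s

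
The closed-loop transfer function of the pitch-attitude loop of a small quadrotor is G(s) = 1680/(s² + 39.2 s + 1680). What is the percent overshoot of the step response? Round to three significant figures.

ω_n = √1680 = 41.0 rad/s; ζ = 39.2/(2·41.0) = 0.478.
Overshoot: exp(−π·0.478/√(1−0.478²)) = 0.181, i.e. 18.1%.

%OS ≈ 18.1%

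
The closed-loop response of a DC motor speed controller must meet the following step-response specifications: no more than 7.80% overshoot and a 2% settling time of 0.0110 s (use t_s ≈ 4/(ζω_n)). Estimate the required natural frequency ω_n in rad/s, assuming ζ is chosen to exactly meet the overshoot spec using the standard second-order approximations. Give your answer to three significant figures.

ω_n ≈ 577 rad/s

Inverting the overshoot relation: ζ = |ln 0.0780|/√(π² + ln²0.0780) = 0.630.
From t_s ≈ 4/(ζω_n): ω_n = 4/(ζ·t_s) = 4/(0.630·0.0110) = 577 rad/s.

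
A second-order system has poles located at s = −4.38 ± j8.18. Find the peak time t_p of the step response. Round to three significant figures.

t_p = π/ω_d with ω_d = 8.18 (the imaginary part), so t_p = 0.384 s.

t_p ≈ 0.384 s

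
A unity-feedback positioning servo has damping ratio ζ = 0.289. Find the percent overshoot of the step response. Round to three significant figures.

For an underdamped second-order system, %OS = 100·exp(−πζ/√(1−ζ²)).
πζ/√(1−ζ²) = π·0.289/√(1−0.0835) = 0.9484, so %OS = 100·e^(−0.9484) = 38.7%.

%OS ≈ 38.7%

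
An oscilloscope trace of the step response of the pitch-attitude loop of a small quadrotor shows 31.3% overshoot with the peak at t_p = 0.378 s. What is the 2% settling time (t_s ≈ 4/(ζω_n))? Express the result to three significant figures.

t_s ≈ 1.30 s

ζ from %OS: ζ = |ln 0.313|/√(π²+ln²0.313) = 0.347.
From t_p = π/ω_d, ω_d = π/0.378 = 8.31 rad/s, so ω_n = ω_d/√(1−ζ²) = 8.86 rad/s.
t_s ≈ 4/(ζω_n) = 4/(0.347·8.86) = 1.30 s.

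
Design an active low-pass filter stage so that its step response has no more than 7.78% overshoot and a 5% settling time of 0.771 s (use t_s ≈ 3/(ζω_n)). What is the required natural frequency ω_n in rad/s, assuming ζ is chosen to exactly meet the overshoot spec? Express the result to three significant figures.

ω_n ≈ 6.17 rad/s

Inverting the overshoot relation: ζ = |ln 0.0778|/√(π² + ln²0.0778) = 0.631.
From t_s ≈ 3/(ζω_n): ω_n = 3/(ζ·t_s) = 3/(0.631·0.771) = 6.17 rad/s.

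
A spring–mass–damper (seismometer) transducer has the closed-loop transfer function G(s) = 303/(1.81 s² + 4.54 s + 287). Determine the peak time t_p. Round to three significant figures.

Dividing through by 1.81: denominator becomes s² + 2.508 s + 158.6.
So ω_n = √158.6 = 12.6 rad/s and ζ = 2.508/(2·12.6) = 0.0996.
ω_d = 12.6·√(1 − 0.0996²) = 12.5 rad/s. t_p = π/ω_d = 0.251 s.

t_p ≈ 0.251 s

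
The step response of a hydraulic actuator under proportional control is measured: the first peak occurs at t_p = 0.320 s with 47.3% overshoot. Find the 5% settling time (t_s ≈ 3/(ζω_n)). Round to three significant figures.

The overshoot fixes ζ = −ln(OS)/√(π²+ln²(OS)) = 0.232.
From t_p = π/ω_d, ω_d = π/0.320 = 9.82 rad/s, so ω_n = ω_d/√(1−ζ²) = 10.1 rad/s.
t_s ≈ 3/(ζω_n) = 3/(0.232·10.1) = 1.28 s.

t_s ≈ 1.28 s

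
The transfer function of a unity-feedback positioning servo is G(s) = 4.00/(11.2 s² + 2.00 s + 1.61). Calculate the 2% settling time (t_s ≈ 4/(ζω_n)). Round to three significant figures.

Dividing through by 11.2: denominator becomes s² + 0.1786 s + 0.1438.
So ω_n = √0.1438 = 0.379 rad/s and ζ = 0.1786/(2·0.379) = 0.235.
t_s ≈ 4/(ζω_n) = 44.8 s.

t_s ≈ 44.8 s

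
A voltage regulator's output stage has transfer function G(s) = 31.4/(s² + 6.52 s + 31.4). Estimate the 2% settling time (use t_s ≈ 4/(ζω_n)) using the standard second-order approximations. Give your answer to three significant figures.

t_s ≈ 1.23 s

Comparing the denominator to s² + 2ζω_n s + ω_n²: ω_n = √31.4 = 5.60 rad/s, and 2ζω_n = 6.52 so ζ = 6.52/(2·5.60) = 0.582.
t_s ≈ 4/(ζω_n) = 4/(0.582·5.60) = 1.23 s.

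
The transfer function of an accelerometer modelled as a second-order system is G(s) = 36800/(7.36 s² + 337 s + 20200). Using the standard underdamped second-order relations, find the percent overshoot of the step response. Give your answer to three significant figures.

Dividing through by 7.36: denominator becomes s² + 45.79 s + 2745.
So ω_n = √2745 = 52.4 rad/s and ζ = 45.79/(2·52.4) = 0.437.
%OS = 100 e^{−πζ/√(1−ζ²)} with ζ = 0.437 gives 21.7%.

%OS ≈ 21.7%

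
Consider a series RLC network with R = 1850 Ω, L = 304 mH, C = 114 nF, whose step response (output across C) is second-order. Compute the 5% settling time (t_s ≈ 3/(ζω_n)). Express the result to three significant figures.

For a series RLC circuit (capacitor voltage as output), ω_n = 1/√(LC) = 1/√(304 mH · 114 nF) = 5370 rad/s.
ζ = (R/2)·√(C/L) = (1850/2)·√(114 nF/304 mH) = 0.566.
t_s ≈ 3/(ζω_n) = 0.000986 s.

t_s ≈ 0.000986 s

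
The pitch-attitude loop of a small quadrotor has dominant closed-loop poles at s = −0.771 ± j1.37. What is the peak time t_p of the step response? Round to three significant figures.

t_p ≈ 2.29 s

t_p = π/ω_d with ω_d = 1.37 (the imaginary part), so t_p = 2.29 s.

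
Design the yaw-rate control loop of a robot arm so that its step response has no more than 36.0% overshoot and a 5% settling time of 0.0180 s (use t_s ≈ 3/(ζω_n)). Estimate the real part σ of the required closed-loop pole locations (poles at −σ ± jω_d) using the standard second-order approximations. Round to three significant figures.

σ ≈ 167

The settling-time spec alone fixes σ = ζω_n = 3/t_s = 3/0.0180 = 167.
(Overshoot then fixes ζ = 0.309 and hence ω_d = σ·√(1−ζ²)/ζ = 513 rad/s.)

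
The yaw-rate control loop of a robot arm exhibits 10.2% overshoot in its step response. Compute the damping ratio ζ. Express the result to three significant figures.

From %OS = 100·exp(−πζ/√(1−ζ²)), invert to get ζ = −ln(OS)/√(π² + ln²(OS)) with OS = 0.102.
−ln 0.102 = 2.283, so ζ = 2.283/√(π² + 5.211) = 0.588.

ζ ≈ 0.588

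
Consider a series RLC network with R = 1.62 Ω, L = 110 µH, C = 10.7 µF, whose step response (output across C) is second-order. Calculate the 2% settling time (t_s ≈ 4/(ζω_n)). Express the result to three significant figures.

t_s ≈ 0.000543 s

For a series RLC circuit (capacitor voltage as output), ω_n = 1/√(LC) = 1/√(110 µH · 10.7 µF) = 29100 rad/s.
ζ = (R/2)·√(C/L) = (1.62/2)·√(10.7 µF/110 µH) = 0.253.
t_s ≈ 4/(ζω_n) = 0.000543 s.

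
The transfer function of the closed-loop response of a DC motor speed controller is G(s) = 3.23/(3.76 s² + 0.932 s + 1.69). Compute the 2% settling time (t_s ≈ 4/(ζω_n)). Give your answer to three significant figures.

Dividing through by 3.76: denominator becomes s² + 0.2479 s + 0.4495.
So ω_n = √0.4495 = 0.670 rad/s and ζ = 0.2479/(2·0.670) = 0.185.
t_s ≈ 4/(ζω_n) = 32.3 s.

t_s ≈ 32.3 s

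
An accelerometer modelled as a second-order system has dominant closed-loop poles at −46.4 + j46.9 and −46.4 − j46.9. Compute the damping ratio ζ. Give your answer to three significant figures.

ζ ≈ 0.703

|pole| = ω_n = √(46.4² + 46.9²) = 66.0 rad/s; ζ = cos θ = σ/ω_n = 0.703.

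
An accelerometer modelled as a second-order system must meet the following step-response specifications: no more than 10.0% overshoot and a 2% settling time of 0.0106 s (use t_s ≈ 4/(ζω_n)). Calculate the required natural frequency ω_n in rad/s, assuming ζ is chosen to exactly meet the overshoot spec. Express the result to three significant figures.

From %OS = 100·exp(−πζ/√(1−ζ²)), invert to get ζ = −ln(OS)/√(π² + ln²(OS)) with OS = 0.100.
−ln 0.100 = 2.303, so ζ = 2.303/√(π² + 5.302) = 0.591.
Then ω_n = 4/(ζ t_s) = 4/(0.591 × 0.0106) = 638 rad/s.

ω_n ≈ 638 rad/s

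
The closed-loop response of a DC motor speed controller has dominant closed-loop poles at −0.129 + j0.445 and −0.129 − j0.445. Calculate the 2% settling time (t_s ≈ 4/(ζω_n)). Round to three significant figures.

For poles at −σ ± jω_d, ζω_n = σ = 0.129, so t_s ≈ 4/σ = 31.0 s.

t_s ≈ 31.0 s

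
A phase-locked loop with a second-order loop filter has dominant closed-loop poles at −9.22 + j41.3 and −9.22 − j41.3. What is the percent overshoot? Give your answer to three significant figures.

%OS ≈ 49.6%

With σ = 9.22, ω_d = 41.3: ω_n = √(σ²+ω_d²) = 42.3 rad/s, ζ = σ/ω_n = 0.218.
Overshoot: exp(−π·0.218/√(1−0.218²)) = 0.496, i.e. 49.6%.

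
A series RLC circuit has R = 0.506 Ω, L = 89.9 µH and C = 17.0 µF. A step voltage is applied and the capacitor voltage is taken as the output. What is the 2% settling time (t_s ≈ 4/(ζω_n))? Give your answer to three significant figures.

t_s ≈ 0.00142 s

For a series RLC circuit (capacitor voltage as output), ω_n = 1/√(LC) = 1/√(89.9 µH · 17.0 µF) = 25600 rad/s.
ζ = (R/2)·√(C/L) = (0.506/2)·√(17.0 µF/89.9 µH) = 0.110.
t_s ≈ 4/(ζω_n) = 0.00142 s.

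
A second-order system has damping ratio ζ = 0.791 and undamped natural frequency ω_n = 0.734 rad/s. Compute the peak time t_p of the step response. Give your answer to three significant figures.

t_p ≈ 7.00 s

The damped frequency is ω_d = ω_n√(1−ζ²) = 0.734·√(1−0.626) = 0.449 rad/s.
Peak time t_p = π/ω_d = π/0.449 = 7.00 s.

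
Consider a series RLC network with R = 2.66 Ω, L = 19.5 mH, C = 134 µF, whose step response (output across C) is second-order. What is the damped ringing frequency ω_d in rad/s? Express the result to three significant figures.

For a series RLC circuit (capacitor voltage as output), ω_n = 1/√(LC) = 1/√(19.5 mH · 134 µF) = 619 rad/s.
ζ = (R/2)·√(C/L) = (2.66/2)·√(134 µF/19.5 mH) = 0.110.
ω_d = ω_n√(1−ζ²) = 615 rad/s.

ω_d ≈ 615 rad/s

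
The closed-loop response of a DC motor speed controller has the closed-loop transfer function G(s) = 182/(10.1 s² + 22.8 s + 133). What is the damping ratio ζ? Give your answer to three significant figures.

ζ ≈ 0.311

Dividing through by 10.1: denominator becomes s² + 2.257 s + 13.17.
So ω_n = √13.17 = 3.63 rad/s and ζ = 2.257/(2·3.63) = 0.311.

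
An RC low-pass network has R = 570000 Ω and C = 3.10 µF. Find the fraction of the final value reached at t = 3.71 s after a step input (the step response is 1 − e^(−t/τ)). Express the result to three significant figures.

τ = RC = 570000 × 3.10 µF = 1.77 s.
y(t)/y_∞ = 1 − e^(−t/τ) = 1 − e^(−3.71/1.77) = 1 − e^(−2.10) = 0.877.

y/y_∞ ≈ 0.877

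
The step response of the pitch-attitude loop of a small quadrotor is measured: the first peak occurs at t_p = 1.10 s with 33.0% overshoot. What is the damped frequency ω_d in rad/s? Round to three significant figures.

ω_d ≈ 2.86 rad/s

t_p = π/ω_d, so ω_d = π/1.10 = 2.86 rad/s.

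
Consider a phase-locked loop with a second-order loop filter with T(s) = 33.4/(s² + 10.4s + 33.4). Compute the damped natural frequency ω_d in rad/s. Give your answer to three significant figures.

ω_n = √33.4 = 5.78 rad/s; ζ = 10.4/(2·5.78) = 0.900.
The damped frequency ω_d = ω_n√(1−ζ²) = 2.52 rad/s.

ω_d ≈ 2.52 rad/s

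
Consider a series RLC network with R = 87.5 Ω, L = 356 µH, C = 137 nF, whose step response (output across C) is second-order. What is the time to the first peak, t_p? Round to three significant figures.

t_p ≈ 0.0000427 s

For a series RLC circuit (capacitor voltage as output), ω_n = 1/√(LC) = 1/√(356 µH · 137 nF) = 143000 rad/s.
ζ = (R/2)·√(C/L) = (87.5/2)·√(137 nF/356 µH) = 0.858.
ω_d = ω_n√(1−ζ²) = 73500 rad/s. t_p = π/ω_d = 0.0000427 s.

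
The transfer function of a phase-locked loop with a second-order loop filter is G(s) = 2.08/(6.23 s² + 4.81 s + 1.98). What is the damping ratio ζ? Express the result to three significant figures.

Dividing through by 6.23: denominator becomes s² + 0.7721 s + 0.3178.
So ω_n = √0.3178 = 0.564 rad/s and ζ = 0.7721/(2·0.564) = 0.685.

ζ ≈ 0.685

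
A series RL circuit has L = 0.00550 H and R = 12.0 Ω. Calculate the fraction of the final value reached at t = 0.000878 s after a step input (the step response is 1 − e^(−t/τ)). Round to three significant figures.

y/y_∞ ≈ 0.853

τ = L/R = 0.00550/12.0 = 0.000458 s.
y(t)/y_∞ = 1 − e^(−t/τ) = 1 − e^(−0.000878/0.000458) = 1 − e^(−1.92) = 0.853.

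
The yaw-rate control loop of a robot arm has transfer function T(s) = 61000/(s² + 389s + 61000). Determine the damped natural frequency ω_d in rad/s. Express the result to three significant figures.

ω_d ≈ 152 rad/s

ω_n = √61000 = 247 rad/s; ζ = 389/(2·247) = 0.788.
ω_d = 247·√(1 − 0.788²) = 152 rad/s.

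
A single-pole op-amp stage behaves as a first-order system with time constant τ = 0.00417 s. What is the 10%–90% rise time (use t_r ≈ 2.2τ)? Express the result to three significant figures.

t_r ≈ 2.2τ = 0.00917 s.

t_r ≈ 0.00917 s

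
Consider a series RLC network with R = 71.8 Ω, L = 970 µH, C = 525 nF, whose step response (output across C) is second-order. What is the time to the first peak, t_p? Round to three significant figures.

For a series RLC circuit (capacitor voltage as output), ω_n = 1/√(LC) = 1/√(970 µH · 525 nF) = 44300 rad/s.
ζ = (R/2)·√(C/L) = (71.8/2)·√(525 nF/970 µH) = 0.835.
ω_d = 44300·√(1 − 0.835²) = 24400 rad/s. t_p = π/ω_d = 0.000129 s.

t_p ≈ 0.000129 s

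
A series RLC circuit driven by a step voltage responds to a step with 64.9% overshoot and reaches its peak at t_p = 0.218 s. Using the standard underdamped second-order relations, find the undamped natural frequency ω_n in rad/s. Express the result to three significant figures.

ω_n ≈ 14.5 rad/s

ζ from %OS: ζ = |ln 0.649|/√(π²+ln²0.649) = 0.136.
From t_p = π/ω_d, ω_d = π/0.218 = 14.4 rad/s, so ω_n = ω_d/√(1−ζ²) = 14.5 rad/s.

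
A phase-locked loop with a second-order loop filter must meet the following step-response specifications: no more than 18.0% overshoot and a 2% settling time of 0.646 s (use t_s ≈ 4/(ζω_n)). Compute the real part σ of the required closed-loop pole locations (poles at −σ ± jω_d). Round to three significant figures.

The settling-time spec alone fixes σ = ζω_n = 4/t_s = 4/0.646 = 6.19.
(Overshoot then fixes ζ = 0.479 and hence ω_d = σ·√(1−ζ²)/ζ = 11.3 rad/s.)

σ ≈ 6.19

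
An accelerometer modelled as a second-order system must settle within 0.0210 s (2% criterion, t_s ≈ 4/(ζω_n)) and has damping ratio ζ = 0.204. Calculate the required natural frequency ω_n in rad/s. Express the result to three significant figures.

ω_n ≈ 934 rad/s

Rearranging t_s ≈ 4/(ζω_n) gives ω_n = 4/(ζ·t_s) = 4/(0.204 × 0.0210) = 934 rad/s.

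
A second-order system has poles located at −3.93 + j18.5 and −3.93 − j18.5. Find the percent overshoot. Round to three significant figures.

The poles are at −σ ± jω_d with σ = 3.93 and ω_d = 18.5, so ω_n = √(σ²+ω_d²) = 18.9 rad/s and ζ = σ/ω_n = 0.208.
%OS = 100 e^{−πζ/√(1−ζ²)} with ζ = 0.208 gives 51.3%.

%OS ≈ 51.3%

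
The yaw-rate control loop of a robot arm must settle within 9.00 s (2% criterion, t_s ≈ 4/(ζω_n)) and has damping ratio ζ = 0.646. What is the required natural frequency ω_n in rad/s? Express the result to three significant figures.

Rearranging t_s ≈ 4/(ζω_n) gives ω_n = 4/(ζ·t_s) = 4/(0.646 × 9.00) = 0.688 rad/s.

ω_n ≈ 0.688 rad/s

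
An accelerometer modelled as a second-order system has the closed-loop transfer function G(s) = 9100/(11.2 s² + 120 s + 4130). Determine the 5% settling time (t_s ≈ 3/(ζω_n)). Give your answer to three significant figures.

Dividing through by 11.2: denominator becomes s² + 10.71 s + 368.8.
So ω_n = √368.8 = 19.2 rad/s and ζ = 10.71/(2·19.2) = 0.279.
t_s ≈ 3/(ζω_n) = 0.560 s.

t_s ≈ 0.560 s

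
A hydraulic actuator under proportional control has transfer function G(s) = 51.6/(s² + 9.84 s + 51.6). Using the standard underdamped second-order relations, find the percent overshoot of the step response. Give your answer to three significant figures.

%OS ≈ 5.22%

Comparing the denominator to s² + 2ζω_n s + ω_n²: ω_n = √51.6 = 7.18 rad/s, and 2ζω_n = 9.84 so ζ = 9.84/(2·7.18) = 0.685.
%OS = 100 e^{−πζ/√(1−ζ²)} with ζ = 0.685 gives 5.22%.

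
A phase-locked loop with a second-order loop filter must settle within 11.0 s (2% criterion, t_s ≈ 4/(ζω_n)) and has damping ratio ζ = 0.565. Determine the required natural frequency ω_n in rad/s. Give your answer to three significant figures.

ω_n ≈ 0.644 rad/s

Rearranging t_s ≈ 4/(ζω_n) gives ω_n = 4/(ζ·t_s) = 4/(0.565 × 11.0) = 0.644 rad/s.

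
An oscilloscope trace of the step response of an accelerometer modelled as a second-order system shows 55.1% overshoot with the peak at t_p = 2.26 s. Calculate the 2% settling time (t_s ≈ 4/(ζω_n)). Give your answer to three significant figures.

t_s ≈ 15.2 s

The overshoot fixes ζ = −ln(OS)/√(π²+ln²(OS)) = 0.186.
t_p = π/ω_d ⇒ ω_d = 1.39 rad/s; then ω_n = ω_d/√(1−ζ²) = 1.41 rad/s.
t_s ≈ 4/(ζω_n) = 4/(0.186·1.41) = 15.2 s.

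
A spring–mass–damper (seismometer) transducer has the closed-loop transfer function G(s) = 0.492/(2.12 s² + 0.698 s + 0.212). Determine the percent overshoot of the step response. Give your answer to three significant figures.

Dividing through by 2.12: denominator becomes s² + 0.3292 s + 0.1000.
So ω_n = √0.1000 = 0.316 rad/s and ζ = 0.3292/(2·0.316) = 0.521.
%OS = 100 e^{−πζ/√(1−ζ²)} with ζ = 0.521 gives 14.7%.

%OS ≈ 14.7%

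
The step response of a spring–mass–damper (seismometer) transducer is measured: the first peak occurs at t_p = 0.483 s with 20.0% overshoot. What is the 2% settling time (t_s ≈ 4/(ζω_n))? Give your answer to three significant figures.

From the overshoot, ζ = −ln(OS)/√(π²+ln²(OS)) = 0.456.
From t_p = π/ω_d, ω_d = π/0.483 = 6.50 rad/s, so ω_n = ω_d/√(1−ζ²) = 7.31 rad/s.
t_s ≈ 4/(ζω_n) = 4/(0.456·7.31) = 1.20 s.

t_s ≈ 1.20 s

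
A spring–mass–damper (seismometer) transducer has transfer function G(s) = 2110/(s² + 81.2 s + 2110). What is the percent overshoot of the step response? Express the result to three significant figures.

%OS ≈ 0.264%

Comparing the denominator to s² + 2ζω_n s + ω_n²: ω_n = √2110 = 45.9 rad/s, and 2ζω_n = 81.2 so ζ = 81.2/(2·45.9) = 0.884.
Overshoot: exp(−π·0.884/√(1−0.884²)) = 0.00264, i.e. 0.264%.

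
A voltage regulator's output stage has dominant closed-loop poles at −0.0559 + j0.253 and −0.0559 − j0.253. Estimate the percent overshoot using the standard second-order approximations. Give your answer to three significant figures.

|pole| = ω_n = √(0.0559² + 0.253²) = 0.259 rad/s; ζ = cos θ = σ/ω_n = 0.216.
Overshoot: exp(−π·0.216/√(1−0.216²)) = 0.500, i.e. 50.0%.

%OS ≈ 50.0%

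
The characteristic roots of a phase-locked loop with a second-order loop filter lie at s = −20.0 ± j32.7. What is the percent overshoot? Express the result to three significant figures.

|pole| = ω_n = √(20.0² + 32.7²) = 38.3 rad/s; ζ = cos θ = σ/ω_n = 0.522.
%OS = 100 e^{−πζ/√(1−ζ²)} with ζ = 0.522 gives 14.6%.

%OS ≈ 14.6%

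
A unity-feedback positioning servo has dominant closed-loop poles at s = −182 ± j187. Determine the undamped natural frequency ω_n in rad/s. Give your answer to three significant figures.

ω_n ≈ 261 rad/s

The poles are at −σ ± jω_d with σ = 182 and ω_d = 187, so ω_n = √(σ²+ω_d²) = 261 rad/s and ζ = σ/ω_n = 0.697.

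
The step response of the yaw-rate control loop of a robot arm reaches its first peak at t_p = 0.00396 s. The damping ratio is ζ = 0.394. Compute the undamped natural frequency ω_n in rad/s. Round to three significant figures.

Peak time t_p = π/ω_d, so ω_d = π/t_p = π/0.00396 = 793 rad/s.
ω_n = ω_d/√(1−ζ²) = 793/√0.845 = 863 rad/s.

ω_n ≈ 863 rad/s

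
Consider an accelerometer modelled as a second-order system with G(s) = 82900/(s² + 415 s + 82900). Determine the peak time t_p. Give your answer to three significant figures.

Matching coefficients with s² + 2ζω_n s + ω_n² gives ω_n² = 82900 ⇒ ω_n = 288 rad/s, and ζ = 415/(2ω_n) = 0.721.
The damped frequency ω_d = ω_n√(1−ζ²) = 200 rad/s. Then t_p = π/ω_d = 0.0157 s.

t_p ≈ 0.0157 s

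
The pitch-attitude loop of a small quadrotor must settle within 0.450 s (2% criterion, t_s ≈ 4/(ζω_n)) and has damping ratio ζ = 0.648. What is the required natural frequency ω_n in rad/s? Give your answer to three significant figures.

ω_n ≈ 13.7 rad/s

Rearranging t_s ≈ 4/(ζω_n) gives ω_n = 4/(ζ·t_s) = 4/(0.648 × 0.450) = 13.7 rad/s.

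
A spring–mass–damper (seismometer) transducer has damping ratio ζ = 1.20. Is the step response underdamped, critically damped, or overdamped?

Since ζ = 1.20 > 1, the system is overdamped.

overdamped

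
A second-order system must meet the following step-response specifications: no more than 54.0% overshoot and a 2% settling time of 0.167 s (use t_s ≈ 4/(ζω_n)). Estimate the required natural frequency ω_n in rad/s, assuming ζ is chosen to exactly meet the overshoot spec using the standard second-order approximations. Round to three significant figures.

ω_n ≈ 124 rad/s

ζ = −ln(OS)/√(π² + (ln OS)²). With OS = 0.540, ln OS = −0.6162 and ζ = 0.6162/3.201 = 0.192.
Then ω_n = 4/(ζ t_s) = 4/(0.192 × 0.167) = 124 rad/s.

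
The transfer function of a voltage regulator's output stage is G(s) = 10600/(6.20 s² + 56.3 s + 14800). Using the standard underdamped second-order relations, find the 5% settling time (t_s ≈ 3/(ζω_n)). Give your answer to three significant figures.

t_s ≈ 0.661 s

Dividing through by 6.20: denominator becomes s² + 9.081 s + 2387.
So ω_n = √2387 = 48.9 rad/s and ζ = 9.081/(2·48.9) = 0.0929.
t_s ≈ 3/(ζω_n) = 0.661 s.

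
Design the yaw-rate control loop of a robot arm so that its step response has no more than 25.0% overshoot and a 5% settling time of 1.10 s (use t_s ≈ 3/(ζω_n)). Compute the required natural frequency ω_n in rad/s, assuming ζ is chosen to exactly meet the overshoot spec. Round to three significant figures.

ζ = −ln(OS)/√(π² + (ln OS)²). With OS = 0.250, ln OS = −1.386 and ζ = 1.386/3.434 = 0.404.
Then ω_n = 3/(ζ t_s) = 3/(0.404 × 1.10) = 6.76 rad/s.

ω_n ≈ 6.76 rad/s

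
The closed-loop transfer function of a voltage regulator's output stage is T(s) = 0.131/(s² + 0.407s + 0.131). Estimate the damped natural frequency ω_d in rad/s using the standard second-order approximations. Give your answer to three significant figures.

ω_d ≈ 0.299 rad/s

Matching coefficients with s² + 2ζω_n s + ω_n² gives ω_n² = 0.131 ⇒ ω_n = 0.362 rad/s, and ζ = 0.407/(2ω_n) = 0.562.
ω_d = ω_n√(1−ζ²) = 0.299 rad/s.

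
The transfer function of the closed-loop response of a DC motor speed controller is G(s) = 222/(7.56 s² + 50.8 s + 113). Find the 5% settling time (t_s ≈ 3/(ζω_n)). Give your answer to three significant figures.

t_s ≈ 0.893 s

Dividing through by 7.56: denominator becomes s² + 6.720 s + 14.95.
So ω_n = √14.95 = 3.87 rad/s and ζ = 6.720/(2·3.87) = 0.869.
t_s ≈ 3/(ζω_n) = 0.893 s.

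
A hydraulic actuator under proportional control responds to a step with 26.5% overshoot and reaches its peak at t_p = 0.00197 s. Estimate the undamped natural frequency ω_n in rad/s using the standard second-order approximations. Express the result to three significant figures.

ω_n ≈ 1730 rad/s

The overshoot fixes ζ = −ln(OS)/√(π²+ln²(OS)) = 0.389.
t_p = π/ω_d ⇒ ω_d = 1590 rad/s; then ω_n = ω_d/√(1−ζ²) = 1730 rad/s.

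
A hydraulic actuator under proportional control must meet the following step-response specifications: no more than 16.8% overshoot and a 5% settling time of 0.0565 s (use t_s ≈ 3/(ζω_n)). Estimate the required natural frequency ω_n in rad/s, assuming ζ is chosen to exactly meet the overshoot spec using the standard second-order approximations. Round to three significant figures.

From %OS = 100·exp(−πζ/√(1−ζ²)), invert to get ζ = −ln(OS)/√(π² + ln²(OS)) with OS = 0.168.
−ln 0.168 = 1.784, so ζ = 1.784/√(π² + 3.182) = 0.494.
From t_s ≈ 3/(ζω_n): ω_n = 3/(ζ·t_s) = 3/(0.494·0.0565) = 108 rad/s.

ω_n ≈ 108 rad/s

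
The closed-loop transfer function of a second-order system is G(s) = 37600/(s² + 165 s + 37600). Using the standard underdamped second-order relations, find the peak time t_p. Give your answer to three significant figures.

Matching coefficients with s² + 2ζω_n s + ω_n² gives ω_n² = 37600 ⇒ ω_n = 194 rad/s, and ζ = 165/(2ω_n) = 0.425.
ω_d = ω_n√(1−ζ²) = 175 rad/s. Then t_p = π/ω_d = 0.0179 s.

t_p ≈ 0.0179 s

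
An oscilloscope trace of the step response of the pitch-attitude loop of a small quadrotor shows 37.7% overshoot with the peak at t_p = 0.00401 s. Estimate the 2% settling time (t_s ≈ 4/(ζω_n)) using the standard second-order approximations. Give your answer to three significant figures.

ζ from %OS: ζ = |ln 0.377|/√(π²+ln²0.377) = 0.297.
From t_p = π/ω_d, ω_d = π/0.00401 = 783 rad/s, so ω_n = ω_d/√(1−ζ²) = 820 rad/s.
t_s ≈ 4/(ζω_n) = 4/(0.297·820) = 0.0164 s.

t_s ≈ 0.0164 s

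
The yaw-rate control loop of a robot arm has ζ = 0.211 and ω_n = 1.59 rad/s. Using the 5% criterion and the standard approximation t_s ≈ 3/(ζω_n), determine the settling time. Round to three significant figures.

t_s ≈ 3/(ζω_n) = 3/(0.211 × 1.59) = 8.94 s.

t_s ≈ 8.94 s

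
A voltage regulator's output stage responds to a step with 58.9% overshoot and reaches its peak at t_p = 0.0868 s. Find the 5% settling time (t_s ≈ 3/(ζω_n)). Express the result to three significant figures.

t_s ≈ 0.492 s

ζ from %OS: ζ = |ln 0.589|/√(π²+ln²0.589) = 0.166.
From t_p = π/ω_d, ω_d = π/0.0868 = 36.2 rad/s, so ω_n = ω_d/√(1−ζ²) = 36.7 rad/s.
t_s ≈ 3/(ζω_n) = 3/(0.166·36.7) = 0.492 s.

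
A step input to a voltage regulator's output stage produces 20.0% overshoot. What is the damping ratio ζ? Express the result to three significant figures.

ζ ≈ 0.456

From %OS = 100·exp(−πζ/√(1−ζ²)), invert to get ζ = −ln(OS)/√(π² + ln²(OS)) with OS = 0.200.
−ln 0.200 = 1.609, so ζ = 1.609/√(π² + 2.590) = 0.456.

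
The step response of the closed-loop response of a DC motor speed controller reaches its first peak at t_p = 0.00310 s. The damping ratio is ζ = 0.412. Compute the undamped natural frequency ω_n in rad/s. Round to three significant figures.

Peak time t_p = π/ω_d, so ω_d = π/t_p = π/0.00310 = 1010 rad/s.
ω_n = ω_d/√(1−ζ²) = 1010/√0.830 = 1110 rad/s.

ω_n ≈ 1110 rad/s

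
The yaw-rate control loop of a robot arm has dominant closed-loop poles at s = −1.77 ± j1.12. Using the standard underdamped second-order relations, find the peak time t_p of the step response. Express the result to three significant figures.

t_p = π/ω_d with ω_d = 1.12 (the imaginary part), so t_p = 2.80 s.

t_p ≈ 2.80 s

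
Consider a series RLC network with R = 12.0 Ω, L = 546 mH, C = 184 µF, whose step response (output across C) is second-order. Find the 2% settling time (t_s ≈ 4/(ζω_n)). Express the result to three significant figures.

For a series RLC circuit (capacitor voltage as output), ω_n = 1/√(LC) = 1/√(546 mH · 184 µF) = 99.8 rad/s.
ζ = (R/2)·√(C/L) = (12.0/2)·√(184 µF/546 mH) = 0.110.
t_s ≈ 4/(ζω_n) = 0.364 s.

t_s ≈ 0.364 s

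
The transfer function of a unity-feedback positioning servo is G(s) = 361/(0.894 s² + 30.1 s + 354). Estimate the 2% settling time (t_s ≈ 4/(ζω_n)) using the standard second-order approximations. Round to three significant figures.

Dividing through by 0.894: denominator becomes s² + 33.67 s + 396.0.
So ω_n = √396.0 = 19.9 rad/s and ζ = 33.67/(2·19.9) = 0.846.
t_s ≈ 4/(ζω_n) = 0.238 s.

t_s ≈ 0.238 s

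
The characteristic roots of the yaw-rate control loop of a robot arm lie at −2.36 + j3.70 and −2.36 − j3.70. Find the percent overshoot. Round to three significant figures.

%OS ≈ 13.5%

The poles are at −σ ± jω_d with σ = 2.36 and ω_d = 3.70, so ω_n = √(σ²+ω_d²) = 4.39 rad/s and ζ = σ/ω_n = 0.538.
%OS = 100·exp(−πζ/√(1−ζ²)) = 13.5%.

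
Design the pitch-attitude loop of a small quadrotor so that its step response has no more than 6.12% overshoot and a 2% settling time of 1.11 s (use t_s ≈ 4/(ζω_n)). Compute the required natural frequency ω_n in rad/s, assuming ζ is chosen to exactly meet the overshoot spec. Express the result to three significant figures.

Inverting the overshoot relation: ζ = |ln 0.0612|/√(π² + ln²0.0612) = 0.665.
From t_s ≈ 4/(ζω_n): ω_n = 4/(ζ·t_s) = 4/(0.665·1.11) = 5.42 rad/s.

ω_n ≈ 5.42 rad/s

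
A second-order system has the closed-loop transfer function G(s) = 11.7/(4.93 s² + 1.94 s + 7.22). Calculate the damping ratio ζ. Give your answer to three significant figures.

Dividing through by 4.93: denominator becomes s² + 0.3935 s + 1.465.
So ω_n = √1.465 = 1.21 rad/s and ζ = 0.3935/(2·1.21) = 0.163.

ζ ≈ 0.163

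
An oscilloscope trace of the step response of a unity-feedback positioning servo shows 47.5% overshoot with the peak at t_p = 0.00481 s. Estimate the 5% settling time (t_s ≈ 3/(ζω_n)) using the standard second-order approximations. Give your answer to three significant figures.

t_s ≈ 0.0194 s

From the overshoot, ζ = −ln(OS)/√(π²+ln²(OS)) = 0.231.
From t_p = π/ω_d, ω_d = π/0.00481 = 653 rad/s, so ω_n = ω_d/√(1−ζ²) = 671 rad/s.
t_s ≈ 3/(ζω_n) = 3/(0.231·671) = 0.0194 s.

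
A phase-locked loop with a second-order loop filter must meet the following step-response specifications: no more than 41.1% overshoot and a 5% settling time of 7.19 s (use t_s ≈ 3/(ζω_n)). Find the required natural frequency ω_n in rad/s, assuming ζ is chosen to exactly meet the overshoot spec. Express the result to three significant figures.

ω_n ≈ 1.53 rad/s

ζ = −ln(OS)/√(π² + (ln OS)²). With OS = 0.411, ln OS = −0.8892 and ζ = 0.8892/3.265 = 0.272.
Then ω_n = 3/(ζ t_s) = 3/(0.272 × 7.19) = 1.53 rad/s.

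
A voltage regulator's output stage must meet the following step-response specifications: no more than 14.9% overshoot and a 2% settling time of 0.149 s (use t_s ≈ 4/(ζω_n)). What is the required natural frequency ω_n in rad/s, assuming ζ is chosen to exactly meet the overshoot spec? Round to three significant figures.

ζ = −ln(OS)/√(π² + (ln OS)²). With OS = 0.149, ln OS = −1.904 and ζ = 1.904/3.673 = 0.518.
From t_s ≈ 4/(ζω_n): ω_n = 4/(ζ·t_s) = 4/(0.518·0.149) = 51.8 rad/s.

ω_n ≈ 51.8 rad/s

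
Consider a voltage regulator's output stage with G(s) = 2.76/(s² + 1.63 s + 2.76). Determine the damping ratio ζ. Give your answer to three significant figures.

Comparing the denominator to s² + 2ζω_n s + ω_n²: ω_n = √2.76 = 1.66 rad/s, and 2ζω_n = 1.63 so ζ = 1.63/(2·1.66) = 0.491.

ζ ≈ 0.491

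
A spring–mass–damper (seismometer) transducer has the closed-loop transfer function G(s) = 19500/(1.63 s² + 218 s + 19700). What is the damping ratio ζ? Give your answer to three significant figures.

Dividing through by 1.63: denominator becomes s² + 133.7 s + 12090.
So ω_n = √12090 = 110 rad/s and ζ = 133.7/(2·110) = 0.608.

ζ ≈ 0.608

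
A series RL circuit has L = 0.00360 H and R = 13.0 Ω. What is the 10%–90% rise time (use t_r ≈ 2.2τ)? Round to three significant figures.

τ = L/R = 0.00360/13.0 = 0.000277 s.
t_r ≈ 2.2τ = 0.000609 s.

t_r ≈ 0.000609 s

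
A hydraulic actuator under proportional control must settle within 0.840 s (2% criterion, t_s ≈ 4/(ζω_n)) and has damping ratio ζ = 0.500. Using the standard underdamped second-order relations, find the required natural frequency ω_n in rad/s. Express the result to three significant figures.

ω_n ≈ 9.52 rad/s

Rearranging t_s ≈ 4/(ζω_n) gives ω_n = 4/(ζ·t_s) = 4/(0.500 × 0.840) = 9.52 rad/s.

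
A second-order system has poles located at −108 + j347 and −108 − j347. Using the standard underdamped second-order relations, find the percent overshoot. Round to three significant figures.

With σ = 108, ω_d = 347: ω_n = √(σ²+ω_d²) = 363 rad/s, ζ = σ/ω_n = 0.297.
%OS = 100·exp(−πζ/√(1−ζ²)) = 37.6%.

%OS ≈ 37.6%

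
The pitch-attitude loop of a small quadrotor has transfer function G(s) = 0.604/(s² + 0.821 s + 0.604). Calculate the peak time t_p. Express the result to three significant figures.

t_p ≈ 4.76 s

Comparing the denominator to s² + 2ζω_n s + ω_n²: ω_n = √0.604 = 0.777 rad/s, and 2ζω_n = 0.821 so ζ = 0.821/(2·0.777) = 0.528.
The damped frequency ω_d = ω_n√(1−ζ²) = 0.660 rad/s. Then t_p = π/ω_d = 4.76 s.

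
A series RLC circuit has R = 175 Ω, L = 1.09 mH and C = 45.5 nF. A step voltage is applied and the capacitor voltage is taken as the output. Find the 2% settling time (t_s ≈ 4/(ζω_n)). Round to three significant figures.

For a series RLC circuit (capacitor voltage as output), ω_n = 1/√(LC) = 1/√(1.09 mH · 45.5 nF) = 142000 rad/s.
ζ = (R/2)·√(C/L) = (175/2)·√(45.5 nF/1.09 mH) = 0.565.
t_s ≈ 4/(ζω_n) = 0.0000498 s.

t_s ≈ 0.0000498 s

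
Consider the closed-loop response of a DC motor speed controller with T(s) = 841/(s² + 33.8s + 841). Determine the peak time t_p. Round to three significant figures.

t_p ≈ 0.133 s

Matching coefficients with s² + 2ζω_n s + ω_n² gives ω_n² = 841 ⇒ ω_n = 29.0 rad/s, and ζ = 33.8/(2ω_n) = 0.583.
ω_d = ω_n√(1−ζ²) = 23.6 rad/s. Then t_p = π/ω_d = 0.133 s.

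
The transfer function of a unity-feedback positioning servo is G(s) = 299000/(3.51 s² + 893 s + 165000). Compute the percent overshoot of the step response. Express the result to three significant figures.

%OS ≈ 10.3%

Dividing through by 3.51: denominator becomes s² + 254.4 s + 47010.
So ω_n = √47010 = 217 rad/s and ζ = 254.4/(2·217) = 0.587.
%OS = 100·exp(−πζ/√(1−ζ²)) = 10.3%.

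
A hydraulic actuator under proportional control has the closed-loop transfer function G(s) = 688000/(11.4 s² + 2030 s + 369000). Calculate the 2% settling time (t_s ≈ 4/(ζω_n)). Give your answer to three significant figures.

Dividing through by 11.4: denominator becomes s² + 178.1 s + 32370.
So ω_n = √32370 = 180 rad/s and ζ = 178.1/(2·180) = 0.495.
t_s ≈ 4/(ζω_n) = 0.0449 s.

t_s ≈ 0.0449 s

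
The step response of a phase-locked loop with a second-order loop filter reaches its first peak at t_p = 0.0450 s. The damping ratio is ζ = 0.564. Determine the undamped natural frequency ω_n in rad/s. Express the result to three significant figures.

ω_n ≈ 84.5 rad/s

Peak time t_p = π/ω_d, so ω_d = π/t_p = π/0.0450 = 69.8 rad/s.
ω_n = ω_d/√(1−ζ²) = 69.8/√0.682 = 84.5 rad/s.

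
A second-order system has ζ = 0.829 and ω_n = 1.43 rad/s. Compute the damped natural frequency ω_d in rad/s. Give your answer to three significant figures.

ω_d = ω_n√(1−ζ²) = 1.43·√0.313 = 0.800 rad/s.

ω_d ≈ 0.800 rad/s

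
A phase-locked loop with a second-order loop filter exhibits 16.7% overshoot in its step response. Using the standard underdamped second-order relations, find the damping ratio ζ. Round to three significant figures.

ζ ≈ 0.495

Inverting the overshoot relation: ζ = |ln 0.167|/√(π² + ln²0.167) = 0.495.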